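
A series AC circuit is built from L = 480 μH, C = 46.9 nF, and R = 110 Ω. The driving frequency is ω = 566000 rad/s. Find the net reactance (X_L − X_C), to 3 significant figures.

X_L = ωL = 272 Ω
X_C = 1/(ωC) = 37.7 Ω
X = 272 − 37.7 = 234 Ω

234 Ω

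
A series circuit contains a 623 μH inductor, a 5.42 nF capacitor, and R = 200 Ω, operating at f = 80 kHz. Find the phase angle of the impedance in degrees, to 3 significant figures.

ω = 2πf = 502700 rad/s
X_L = ωL = 313 Ω
X_C = 1/(ωC) = 367 Ω
Net reactance X = X_L − X_C = -53.9 Ω
Z = 200 − j53.9 Ω
|Z| = √(200² + 53.9²) = 207 Ω
∠Z = arctan(-53.9/200) = -15.1°

-15.1°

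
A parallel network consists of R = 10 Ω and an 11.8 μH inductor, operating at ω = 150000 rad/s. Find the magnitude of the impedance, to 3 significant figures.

1.74 Ω

X_L = ωL = 1.77 Ω
Parallel: admittances add. Y = 1/R + 1/(jωL)
Y = (0.100 − j0.565) S
|Y| = 0.574 S → |Z| = 1/|Y| = 1.74 Ω, ∠Z = −∠Y = 80.0°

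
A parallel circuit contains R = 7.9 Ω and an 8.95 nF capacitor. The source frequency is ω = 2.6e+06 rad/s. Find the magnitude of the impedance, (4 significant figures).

X_C = 1/(ωC) = 42.97 Ω
Parallel: admittances add. Y = 1/R + jωC
Y = (0.1266 + j0.02327) S
|Y| = 0.1287 S → |Z| = 1/|Y| = 7.770 Ω, ∠Z = −∠Y = -10.42°

7.770 Ω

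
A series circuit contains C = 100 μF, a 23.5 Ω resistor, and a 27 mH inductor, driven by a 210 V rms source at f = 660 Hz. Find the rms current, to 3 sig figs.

ω = 2πf = 4147 rad/s
X_L = ωL = 112 Ω
X_C = 1/(ωC) = 2.41 Ω
Net reactance X = X_L − X_C = 110 Ω
Z = 23.5 + j110 Ω
|Z| = √(23.5² + 110²) = 112 Ω
I = V/|Z| = 210/112 = 1.87 A

1.87 A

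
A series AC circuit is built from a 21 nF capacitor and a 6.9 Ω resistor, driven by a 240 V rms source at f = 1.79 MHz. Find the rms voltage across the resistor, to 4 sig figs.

ω = 2πf = 1.125e+07 rad/s
X_C = 1/(ωC) = 4.234 Ω
Z = 6.900 − j4.234 Ω
|Z| = √(6.900² + 4.234²) = 8.095 Ω
I = V/|Z| = 29.65 A
V_R = I·|Z_R| = 29.65 × 6.900 = 204.6 V

204.6 V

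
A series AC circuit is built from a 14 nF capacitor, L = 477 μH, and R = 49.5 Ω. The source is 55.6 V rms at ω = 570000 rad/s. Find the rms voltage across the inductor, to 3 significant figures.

X_L = ωL = 272 Ω
X_C = 1/(ωC) = 125 Ω
Net reactance X = X_L − X_C = 147 Ω
Z = 49.5 + j147 Ω
|Z| = √(49.5² + 147²) = 155 Ω
I = V/|Z| = 359 mA
V_L = I·|Z_L| = 0.359 × 272 = 97.7 V

97.7 V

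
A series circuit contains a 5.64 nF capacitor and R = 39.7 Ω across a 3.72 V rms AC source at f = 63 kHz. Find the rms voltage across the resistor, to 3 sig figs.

ω = 2πf = 395800 rad/s
X_C = 1/(ωC) = 448 Ω
Z = 39.7 − j448 Ω
|Z| = √(39.7² + 448²) = 450 Ω
I = V/|Z| = 8.27 mA
V_R = I·|Z_R| = 0.00827 × 39.7 = 0.328 V

0.328 V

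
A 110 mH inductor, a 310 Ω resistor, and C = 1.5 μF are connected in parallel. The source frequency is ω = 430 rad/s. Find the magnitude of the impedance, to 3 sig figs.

48.2 Ω

X_L = ωL = 47.3 Ω
X_C = 1/(ωC) = 1550 Ω
Parallel: admittances add. Y = 1/R + 1/(jωL) + jωC
Y = (0.00323 − j0.0205) S
|Y| = 0.0207 S → |Z| = 1/|Y| = 48.2 Ω, ∠Z = −∠Y = 81.1°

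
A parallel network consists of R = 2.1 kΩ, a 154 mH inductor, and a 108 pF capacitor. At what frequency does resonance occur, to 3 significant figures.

ω₀ = 1/√(LC) = 1/√(0.154 × 1.08e-10) = 245200 rad/s
f₀ = ω₀/(2π) = 39.0 kHz

39.0 kHz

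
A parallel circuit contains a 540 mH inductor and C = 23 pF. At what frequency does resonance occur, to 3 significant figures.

ω₀ = 1/√(LC) = 1/√(0.54 × 2.3e-11) = 283800 rad/s
f₀ = ω₀/(2π) = 45.2 kHz

45.2 kHz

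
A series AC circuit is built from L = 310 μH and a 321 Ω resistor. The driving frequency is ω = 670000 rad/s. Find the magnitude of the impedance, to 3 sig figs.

X_L = ωL = 208 Ω
Z = 321 + j208 Ω
|Z| = √(321² + 208²) = 382 Ω

382 Ω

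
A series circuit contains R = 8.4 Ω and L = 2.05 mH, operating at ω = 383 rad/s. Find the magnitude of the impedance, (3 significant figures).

8.44 Ω

X_L = ωL = 0.785 Ω
Z = 8.40 + j0.785 Ω
|Z| = √(8.40² + 0.785²) = 8.44 Ω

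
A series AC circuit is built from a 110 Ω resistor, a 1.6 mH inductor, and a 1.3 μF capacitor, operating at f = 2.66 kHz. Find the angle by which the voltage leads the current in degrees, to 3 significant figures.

ω = 2πf = 16710 rad/s
X_L = ωL = 26.7 Ω
X_C = 1/(ωC) = 46.0 Ω
Net reactance X = X_L − X_C = -19.3 Ω
Z = 110 − j19.3 Ω
|Z| = √(110² + 19.3²) = 112 Ω
∠Z = arctan(-19.3/110) = -9.94°

-9.94°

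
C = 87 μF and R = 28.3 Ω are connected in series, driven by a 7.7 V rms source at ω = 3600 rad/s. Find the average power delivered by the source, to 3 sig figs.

X_C = 1/(ωC) = 3.19 Ω
Z = 28.3 − j3.19 Ω
|Z| = √(28.3² + 3.19²) = 28.5 Ω
∠Z = arctan(-3.19/28.3) = -6.44°
I = V/|Z| = 270 mA
P = VI cos φ = 7.7 × 0.270 × cos(-6.44°) = 2.07 W

2.07 W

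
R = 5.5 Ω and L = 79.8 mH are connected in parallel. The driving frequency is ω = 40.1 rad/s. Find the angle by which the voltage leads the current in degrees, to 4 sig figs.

59.81°

X_L = ωL = 3.200 Ω
Parallel: admittances add. Y = 1/R + 1/(jωL)
Y = (0.1818 − j0.3125) S
|Y| = 0.3615 S → |Z| = 1/|Y| = 2.766 Ω, ∠Z = −∠Y = 59.81°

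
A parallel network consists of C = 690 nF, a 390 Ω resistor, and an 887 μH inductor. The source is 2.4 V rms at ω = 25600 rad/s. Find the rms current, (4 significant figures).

63.60 mA

X_L = ωL = 22.71 Ω
X_C = 1/(ωC) = 56.61 Ω
Parallel: admittances add. Y = 1/R + 1/(jωL) + jωC
Y = (0.002564 − j0.02637) S
|Y| = 0.02650 S → |Z| = 1/|Y| = 37.74 Ω, ∠Z = −∠Y = 84.45°
I = V/|Z| = 2.4/37.74 = 63.60 mA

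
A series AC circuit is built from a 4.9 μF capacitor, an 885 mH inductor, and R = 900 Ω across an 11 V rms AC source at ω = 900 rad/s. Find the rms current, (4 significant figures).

X_L = ωL = 796.5 Ω
X_C = 1/(ωC) = 226.8 Ω
Net reactance X = X_L − X_C = 569.7 Ω
Z = 900.0 + j569.7 Ω
|Z| = √(900.0² + 569.7²) = 1065 Ω
I = V/|Z| = 11/1065 = 10.33 mA

10.33 mA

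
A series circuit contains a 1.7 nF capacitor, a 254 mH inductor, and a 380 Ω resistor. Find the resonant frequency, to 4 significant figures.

7.659 kHz

ω₀ = 1/√(LC) = 1/√(0.254 × 1.7e-09) = 48120 rad/s
f₀ = ω₀/(2π) = 7.659 kHz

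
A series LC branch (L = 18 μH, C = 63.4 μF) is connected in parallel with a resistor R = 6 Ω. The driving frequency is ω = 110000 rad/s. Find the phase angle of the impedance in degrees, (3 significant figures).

73.0°

X_L = ωL = 1.98 Ω
X_C = 1/(ωC) = 0.143 Ω
Branch 1: Z₁ = R = 6.00 Ω
Branch 2 (series LC): Z₂ = j(X_L − X_C) = j1.84 Ω
Parallel: Z = Z₁Z₂/(Z₁+Z₂), |Z| = 1.76 Ω, ∠Z = 73.0°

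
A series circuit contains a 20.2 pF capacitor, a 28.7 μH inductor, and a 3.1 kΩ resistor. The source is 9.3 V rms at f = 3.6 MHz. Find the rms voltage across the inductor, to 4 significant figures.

1.744 V

ω = 2πf = 2.262e+07 rad/s
X_L = ωL = 649.2 Ω
X_C = 1/(ωC) = 2189 Ω
Net reactance X = X_L − X_C = -1539 Ω
Z = 3100 − j1539 Ω
|Z| = √(3100² + 1539²) = 3461 Ω
I = V/|Z| = 2.687 mA
V_L = I·|Z_L| = 0.002687 × 649.2 = 1.744 V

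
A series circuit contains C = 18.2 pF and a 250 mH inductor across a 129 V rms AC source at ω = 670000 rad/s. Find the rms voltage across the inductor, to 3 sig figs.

253 V

X_L = ωL = 168000 Ω
X_C = 1/(ωC) = 82000 Ω
Net reactance X = X_L − X_C = 85500 Ω
Z = j85500 Ω
|Z| = √(0² + 85500²) = 85500 Ω
I = V/|Z| = 1.51 mA
V_L = I·|Z_L| = 0.00151 × 168000 = 253 V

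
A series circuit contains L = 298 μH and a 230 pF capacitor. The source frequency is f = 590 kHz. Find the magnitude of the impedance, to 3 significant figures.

68.1 Ω

ω = 2πf = 3.707e+06 rad/s
X_L = ωL = 1100 Ω
X_C = 1/(ωC) = 1170 Ω
Net reactance X = X_L − X_C = -68.1 Ω
Z = − j68.1 Ω
|Z| = √(0² + 68.1²) = 68.1 Ω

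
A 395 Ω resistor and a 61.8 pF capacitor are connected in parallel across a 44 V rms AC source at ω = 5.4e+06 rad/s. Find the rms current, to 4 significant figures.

X_C = 1/(ωC) = 2997 Ω
Parallel: admittances add. Y = 1/R + jωC
Y = (0.002532 + j0.0003337) S
|Y| = 0.002554 S → |Z| = 1/|Y| = 391.6 Ω, ∠Z = −∠Y = -7.509°
I = V/|Z| = 44/391.6 = 112.4 mA

112.4 mA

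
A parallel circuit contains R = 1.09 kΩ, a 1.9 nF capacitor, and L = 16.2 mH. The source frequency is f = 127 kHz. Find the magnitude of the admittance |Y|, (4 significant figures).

1.706 mS

ω = 2πf = 798000 rad/s
X_L = ωL = 12930 Ω
X_C = 1/(ωC) = 659.6 Ω
Parallel: admittances add. Y = 1/R + 1/(jωL) + jωC
Y = (0.0009174 + j0.001439) S
|Y| = 0.001706 S → |Z| = 1/|Y| = 586.0 Ω, ∠Z = −∠Y = -57.48°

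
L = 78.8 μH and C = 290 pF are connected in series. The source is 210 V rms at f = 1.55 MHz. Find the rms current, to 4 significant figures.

ω = 2πf = 9.739e+06 rad/s
X_L = ωL = 767.4 Ω
X_C = 1/(ωC) = 354.1 Ω
Net reactance X = X_L − X_C = 413.4 Ω
Z = j413.4 Ω
|Z| = √(0² + 413.4²) = 413.4 Ω
I = V/|Z| = 210/413.4 = 508.0 mA

508.0 mA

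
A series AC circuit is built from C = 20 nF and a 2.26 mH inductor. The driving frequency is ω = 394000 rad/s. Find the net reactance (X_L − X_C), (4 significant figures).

X_L = ωL = 890.4 Ω
X_C = 1/(ωC) = 126.9 Ω
X = 890.4 − 126.9 = 763.5 Ω

763.5 Ω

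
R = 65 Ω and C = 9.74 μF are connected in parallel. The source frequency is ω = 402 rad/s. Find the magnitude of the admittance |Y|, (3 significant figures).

X_C = 1/(ωC) = 255 Ω
Parallel: admittances add. Y = 1/R + jωC
Y = (0.0154 + j0.00392) S
|Y| = 0.0159 S → |Z| = 1/|Y| = 63.0 Ω, ∠Z = −∠Y = -14.3°

15.9 mS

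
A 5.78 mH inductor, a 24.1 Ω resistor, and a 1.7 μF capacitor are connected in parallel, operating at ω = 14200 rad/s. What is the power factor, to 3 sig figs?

0.961

X_L = ωL = 82.1 Ω
X_C = 1/(ωC) = 41.4 Ω
Parallel: admittances add. Y = 1/R + 1/(jωL) + jωC
Y = (0.0415 + j0.0120) S
|Y| = 0.0432 S → |Z| = 1/|Y| = 23.2 Ω, ∠Z = −∠Y = -16.1°
cos φ = cos(-16.1°) = 0.961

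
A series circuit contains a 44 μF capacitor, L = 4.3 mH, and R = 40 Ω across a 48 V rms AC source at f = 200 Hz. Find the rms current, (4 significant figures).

1.144 A

ω = 2πf = 1257 rad/s
X_L = ωL = 5.404 Ω
X_C = 1/(ωC) = 18.09 Ω
Net reactance X = X_L − X_C = -12.68 Ω
Z = 40.00 − j12.68 Ω
|Z| = √(40.00² + 12.68²) = 41.96 Ω
I = V/|Z| = 48/41.96 = 1.144 A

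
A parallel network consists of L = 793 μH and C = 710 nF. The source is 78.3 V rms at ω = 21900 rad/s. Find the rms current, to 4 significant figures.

X_L = ωL = 17.37 Ω
X_C = 1/(ωC) = 64.31 Ω
Parallel: admittances add. Y = 1/(jωL) + jωC
Y = (0 − j0.04203) S
|Y| = 0.04203 S → |Z| = 1/|Y| = 23.79 Ω, ∠Z = −∠Y = 90.00°
I = V/|Z| = 78.3/23.79 = 3.291 A

3.291 A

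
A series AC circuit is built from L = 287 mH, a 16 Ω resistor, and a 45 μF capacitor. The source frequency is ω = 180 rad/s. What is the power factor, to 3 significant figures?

X_L = ωL = 51.7 Ω
X_C = 1/(ωC) = 123 Ω
Net reactance X = X_L − X_C = -71.8 Ω
Z = 16.0 − j71.8 Ω
|Z| = √(16.0² + 71.8²) = 73.6 Ω
∠Z = arctan(-71.8/16.0) = -77.4°
cos φ = cos(-77.4°) = 0.218

0.218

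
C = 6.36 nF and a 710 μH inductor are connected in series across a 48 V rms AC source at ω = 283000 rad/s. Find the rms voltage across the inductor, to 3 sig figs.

X_L = ωL = 201 Ω
X_C = 1/(ωC) = 556 Ω
Net reactance X = X_L − X_C = -355 Ω
Z = − j355 Ω
|Z| = √(0² + 355²) = 355 Ω
I = V/|Z| = 135 mA
V_L = I·|Z_L| = 0.135 × 201 = 27.2 V

27.2 V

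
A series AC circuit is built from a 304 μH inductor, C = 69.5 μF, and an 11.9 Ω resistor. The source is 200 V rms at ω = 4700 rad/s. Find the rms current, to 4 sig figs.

16.65 A

X_L = ωL = 1.429 Ω
X_C = 1/(ωC) = 3.061 Ω
Net reactance X = X_L − X_C = -1.633 Ω
Z = 11.90 − j1.633 Ω
|Z| = √(11.90² + 1.633²) = 12.01 Ω
I = V/|Z| = 200/12.01 = 16.65 A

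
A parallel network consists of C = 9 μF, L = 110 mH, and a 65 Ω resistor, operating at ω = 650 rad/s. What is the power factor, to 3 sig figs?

0.884

X_L = ωL = 71.5 Ω
X_C = 1/(ωC) = 171 Ω
Parallel: admittances add. Y = 1/R + 1/(jωL) + jωC
Y = (0.0154 − j0.00814) S
|Y| = 0.0174 S → |Z| = 1/|Y| = 57.5 Ω, ∠Z = −∠Y = 27.9°
cos φ = cos(27.9°) = 0.884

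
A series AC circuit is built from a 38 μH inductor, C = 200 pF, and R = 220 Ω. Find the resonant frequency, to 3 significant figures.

1.83 MHz

ω₀ = 1/√(LC) = 1/√(3.8e-05 × 2e-10) = 1.147e+07 rad/s
f₀ = ω₀/(2π) = 1.83 MHz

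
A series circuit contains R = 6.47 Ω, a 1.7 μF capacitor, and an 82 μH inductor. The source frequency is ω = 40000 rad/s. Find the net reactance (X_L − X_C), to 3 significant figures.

X_L = ωL = 3.28 Ω
X_C = 1/(ωC) = 14.7 Ω
X = 3.28 − 14.7 = -11.4 Ω

-11.4 Ω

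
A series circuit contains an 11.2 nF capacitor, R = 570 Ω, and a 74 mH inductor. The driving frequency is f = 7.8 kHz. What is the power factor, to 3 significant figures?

0.301

ω = 2πf = 49010 rad/s
X_L = ωL = 3630 Ω
X_C = 1/(ωC) = 1820 Ω
Net reactance X = X_L − X_C = 1800 Ω
Z = 570 + j1800 Ω
|Z| = √(570² + 1800²) = 1890 Ω
∠Z = arctan(1800/570) = 72.5°
cos φ = cos(72.5°) = 0.301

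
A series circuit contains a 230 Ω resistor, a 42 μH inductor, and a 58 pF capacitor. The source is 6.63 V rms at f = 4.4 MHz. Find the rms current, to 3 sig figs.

11.3 mA

ω = 2πf = 2.765e+07 rad/s
X_L = ωL = 1160 Ω
X_C = 1/(ωC) = 624 Ω
Net reactance X = X_L − X_C = 537 Ω
Z = 230 + j537 Ω
|Z| = √(230² + 537²) = 585 Ω
I = V/|Z| = 6.63/585 = 11.3 mA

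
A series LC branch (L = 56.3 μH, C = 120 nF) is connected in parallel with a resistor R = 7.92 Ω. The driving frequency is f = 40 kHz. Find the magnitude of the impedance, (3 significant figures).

ω = 2πf = 251300 rad/s
X_L = ωL = 14.1 Ω
X_C = 1/(ωC) = 33.2 Ω
Branch 1: Z₁ = R = 7.92 Ω
Branch 2 (series LC): Z₂ = j(X_L − X_C) = −j19.0 Ω
Parallel: Z = Z₁Z₂/(Z₁+Z₂), |Z| = 7.31 Ω, ∠Z = -22.6°

7.31 Ω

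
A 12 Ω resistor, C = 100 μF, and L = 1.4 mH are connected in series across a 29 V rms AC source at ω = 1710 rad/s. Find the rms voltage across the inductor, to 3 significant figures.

X_L = ωL = 2.39 Ω
X_C = 1/(ωC) = 5.85 Ω
Net reactance X = X_L − X_C = -3.45 Ω
Z = 12.0 − j3.45 Ω
|Z| = √(12.0² + 3.45²) = 12.5 Ω
I = V/|Z| = 2.32 A
V_L = I·|Z_L| = 2.32 × 2.39 = 5.56 V

5.56 V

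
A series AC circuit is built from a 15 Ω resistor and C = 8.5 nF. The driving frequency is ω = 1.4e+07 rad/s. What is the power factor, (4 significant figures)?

0.8724

X_C = 1/(ωC) = 8.403 Ω
Z = 15.00 − j8.403 Ω
|Z| = √(15.00² + 8.403²) = 17.19 Ω
∠Z = arctan(-8.403/15.00) = -29.26°
cos φ = cos(-29.26°) = 0.8724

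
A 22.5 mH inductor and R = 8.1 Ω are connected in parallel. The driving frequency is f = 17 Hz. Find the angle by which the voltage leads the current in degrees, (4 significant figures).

73.47°

ω = 2πf = 106.8 rad/s
X_L = ωL = 2.403 Ω
Parallel: admittances add. Y = 1/R + 1/(jωL)
Y = (0.1235 − j0.4161) S
|Y| = 0.4340 S → |Z| = 1/|Y| = 2.304 Ω, ∠Z = −∠Y = 73.47°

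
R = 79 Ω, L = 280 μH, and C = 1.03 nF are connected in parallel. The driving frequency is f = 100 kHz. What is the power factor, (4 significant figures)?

ω = 2πf = 628300 rad/s
X_L = ωL = 175.9 Ω
X_C = 1/(ωC) = 1545 Ω
Parallel: admittances add. Y = 1/R + 1/(jωL) + jωC
Y = (0.01266 − j0.005037) S
|Y| = 0.01362 S → |Z| = 1/|Y| = 73.40 Ω, ∠Z = −∠Y = 21.70°
cos φ = cos(21.70°) = 0.9291

0.9291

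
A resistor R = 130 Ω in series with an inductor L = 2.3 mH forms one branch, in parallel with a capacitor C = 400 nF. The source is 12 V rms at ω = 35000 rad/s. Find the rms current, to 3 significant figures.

143 mA

X_L = ωL = 80.5 Ω
X_C = 1/(ωC) = 71.4 Ω
Branch 1 (R+jX_L): Z₁ = 130 + j80.5 Ω, |Z₁| = 153 Ω
Branch 2 (−jX_C): Z₂ = −j71.4 Ω
Parallel: Z = Z₁Z₂/(Z₁+Z₂), |Z| = 83.8 Ω, ∠Z = -62.2°
I = V/|Z| = 12/83.8 = 143 mA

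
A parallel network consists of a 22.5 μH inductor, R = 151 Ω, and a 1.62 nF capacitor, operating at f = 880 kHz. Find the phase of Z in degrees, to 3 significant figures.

-7.90°

ω = 2πf = 5.529e+06 rad/s
X_L = ωL = 124 Ω
X_C = 1/(ωC) = 112 Ω
Parallel: admittances add. Y = 1/R + 1/(jωL) + jωC
Y = (0.00662 + j0.000919) S
|Y| = 0.00669 S → |Z| = 1/|Y| = 150 Ω, ∠Z = −∠Y = -7.90°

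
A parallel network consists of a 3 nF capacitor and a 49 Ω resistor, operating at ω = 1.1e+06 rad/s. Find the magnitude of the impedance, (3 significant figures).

48.4 Ω

X_C = 1/(ωC) = 303 Ω
Parallel: admittances add. Y = 1/R + jωC
Y = (0.0204 + j0.00330) S
|Y| = 0.0207 S → |Z| = 1/|Y| = 48.4 Ω, ∠Z = −∠Y = -9.19°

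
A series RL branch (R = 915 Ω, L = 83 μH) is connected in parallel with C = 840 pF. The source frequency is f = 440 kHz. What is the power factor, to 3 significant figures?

0.446

ω = 2πf = 2.765e+06 rad/s
X_L = ωL = 229 Ω
X_C = 1/(ωC) = 431 Ω
Branch 1 (R+jX_L): Z₁ = 915 + j229 Ω, |Z₁| = 943 Ω
Branch 2 (−jX_C): Z₂ = −j431 Ω
Parallel: Z = Z₁Z₂/(Z₁+Z₂), |Z| = 434 Ω, ∠Z = -63.5°
cos φ = cos(-63.5°) = 0.446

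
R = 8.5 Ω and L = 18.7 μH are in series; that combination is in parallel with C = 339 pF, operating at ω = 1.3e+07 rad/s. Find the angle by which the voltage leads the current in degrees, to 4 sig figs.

X_L = ωL = 243.1 Ω
X_C = 1/(ωC) = 226.9 Ω
Branch 1 (R+jX_L): Z₁ = 8.500 + j243.1 Ω, |Z₁| = 243.2 Ω
Branch 2 (−jX_C): Z₂ = −j226.9 Ω
Parallel: Z = Z₁Z₂/(Z₁+Z₂), |Z| = 3019 Ω, ∠Z = -64.30°

-64.30°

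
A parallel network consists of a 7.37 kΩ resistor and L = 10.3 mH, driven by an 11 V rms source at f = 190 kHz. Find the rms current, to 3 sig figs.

1.74 mA

ω = 2πf = 1.194e+06 rad/s
X_L = ωL = 12300 Ω
Parallel: admittances add. Y = 1/R + 1/(jωL)
Y = (0.000136 − j8.13e-05) S
|Y| = 0.000158 S → |Z| = 1/|Y| = 6320 Ω, ∠Z = −∠Y = 30.9°
I = V/|Z| = 11/6320 = 1.74 mA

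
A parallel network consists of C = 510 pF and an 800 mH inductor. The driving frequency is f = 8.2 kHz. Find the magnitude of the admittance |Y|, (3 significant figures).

ω = 2πf = 51520 rad/s
X_L = ωL = 41200 Ω
X_C = 1/(ωC) = 38100 Ω
Parallel: admittances add. Y = 1/(jωL) + jωC
Y = (0 + j2.01e-06) S
|Y| = 2.01e-06 S → |Z| = 1/|Y| = 496000 Ω, ∠Z = −∠Y = -90.0°

2.01 μS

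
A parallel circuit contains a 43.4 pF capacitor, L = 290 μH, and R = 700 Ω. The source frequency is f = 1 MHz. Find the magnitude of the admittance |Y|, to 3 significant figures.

ω = 2πf = 6.283e+06 rad/s
X_L = ωL = 1820 Ω
X_C = 1/(ωC) = 3670 Ω
Parallel: admittances add. Y = 1/R + 1/(jωL) + jωC
Y = (0.00143 − j0.000276) S
|Y| = 0.00146 S → |Z| = 1/|Y| = 687 Ω, ∠Z = −∠Y = 10.9°

1.46 mS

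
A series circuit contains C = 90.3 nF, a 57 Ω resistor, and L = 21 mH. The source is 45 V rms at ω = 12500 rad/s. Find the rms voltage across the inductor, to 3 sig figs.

18.9 V

X_L = ωL = 262 Ω
X_C = 1/(ωC) = 886 Ω
Net reactance X = X_L − X_C = -623 Ω
Z = 57.0 − j623 Ω
|Z| = √(57.0² + 623²) = 626 Ω
I = V/|Z| = 71.9 mA
V_L = I·|Z_L| = 0.0719 × 262 = 18.9 V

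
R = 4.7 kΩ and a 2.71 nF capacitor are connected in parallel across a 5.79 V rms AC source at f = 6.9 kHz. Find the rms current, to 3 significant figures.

1.41 mA

ω = 2πf = 43350 rad/s
X_C = 1/(ωC) = 8510 Ω
Parallel: admittances add. Y = 1/R + jωC
Y = (0.000213 + j0.000117) S
|Y| = 0.000243 S → |Z| = 1/|Y| = 4110 Ω, ∠Z = −∠Y = -28.9°
I = V/|Z| = 5.79/4110 = 1.41 mA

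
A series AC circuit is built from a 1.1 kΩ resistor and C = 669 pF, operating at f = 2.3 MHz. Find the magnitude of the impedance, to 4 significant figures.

1105 Ω

ω = 2πf = 1.445e+07 rad/s
X_C = 1/(ωC) = 103.4 Ω
Z = 1100 − j103.4 Ω
|Z| = √(1100² + 103.4²) = 1105 Ω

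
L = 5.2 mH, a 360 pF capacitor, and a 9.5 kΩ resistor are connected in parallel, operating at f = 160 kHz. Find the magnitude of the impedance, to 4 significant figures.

ω = 2πf = 1.005e+06 rad/s
X_L = ωL = 5228 Ω
X_C = 1/(ωC) = 2763 Ω
Parallel: admittances add. Y = 1/R + 1/(jωL) + jωC
Y = (0.0001053 + j0.0001706) S
|Y| = 0.0002005 S → |Z| = 1/|Y| = 4988 Ω, ∠Z = −∠Y = -58.33°

4988 Ω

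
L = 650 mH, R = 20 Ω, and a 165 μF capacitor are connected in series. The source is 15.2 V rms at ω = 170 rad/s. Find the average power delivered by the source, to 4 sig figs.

X_L = ωL = 110.5 Ω
X_C = 1/(ωC) = 35.65 Ω
Net reactance X = X_L − X_C = 74.85 Ω
Z = 20.00 + j74.85 Ω
|Z| = √(20.00² + 74.85²) = 77.48 Ω
∠Z = arctan(74.85/20.00) = 75.04°
I = V/|Z| = 196.2 mA
P = VI cos φ = 15.2 × 0.1962 × cos(75.04°) = 769.8 mW

769.8 mW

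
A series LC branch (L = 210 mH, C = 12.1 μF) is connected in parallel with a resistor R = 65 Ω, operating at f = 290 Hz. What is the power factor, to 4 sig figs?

0.9819

ω = 2πf = 1822 rad/s
X_L = ωL = 382.6 Ω
X_C = 1/(ωC) = 45.36 Ω
Branch 1: Z₁ = R = 65.00 Ω
Branch 2 (series LC): Z₂ = j(X_L − X_C) = j337.3 Ω
Parallel: Z = Z₁Z₂/(Z₁+Z₂), |Z| = 63.83 Ω, ∠Z = 10.91°
cos φ = cos(10.91°) = 0.9819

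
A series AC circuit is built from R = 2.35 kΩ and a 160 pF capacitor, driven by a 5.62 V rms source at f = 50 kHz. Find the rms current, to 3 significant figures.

281 μA

ω = 2πf = 314200 rad/s
X_C = 1/(ωC) = 19900 Ω
Z = 2350 − j19900 Ω
|Z| = √(2350² + 19900²) = 20000 Ω
I = V/|Z| = 5.62/20000 = 281 μA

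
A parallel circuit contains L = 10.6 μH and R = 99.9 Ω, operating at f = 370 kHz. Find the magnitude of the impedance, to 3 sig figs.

ω = 2πf = 2.325e+06 rad/s
X_L = ωL = 24.6 Ω
Parallel: admittances add. Y = 1/R + 1/(jωL)
Y = (0.0100 − j0.0406) S
|Y| = 0.0418 S → |Z| = 1/|Y| = 23.9 Ω, ∠Z = −∠Y = 76.1°

23.9 Ω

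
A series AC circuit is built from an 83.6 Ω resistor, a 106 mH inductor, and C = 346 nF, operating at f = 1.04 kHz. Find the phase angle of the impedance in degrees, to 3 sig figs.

71.5°

ω = 2πf = 6535 rad/s
X_L = ωL = 693 Ω
X_C = 1/(ωC) = 442 Ω
Net reactance X = X_L − X_C = 250 Ω
Z = 83.6 + j250 Ω
|Z| = √(83.6² + 250²) = 264 Ω
∠Z = arctan(250/83.6) = 71.5°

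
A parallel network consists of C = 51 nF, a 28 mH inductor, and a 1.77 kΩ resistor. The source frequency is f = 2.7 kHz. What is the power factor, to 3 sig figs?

0.415

ω = 2πf = 16960 rad/s
X_L = ωL = 475 Ω
X_C = 1/(ωC) = 1160 Ω
Parallel: admittances add. Y = 1/R + 1/(jωL) + jωC
Y = (0.000565 − j0.00124) S
|Y| = 0.00136 S → |Z| = 1/|Y| = 734 Ω, ∠Z = −∠Y = 65.5°
cos φ = cos(65.5°) = 0.415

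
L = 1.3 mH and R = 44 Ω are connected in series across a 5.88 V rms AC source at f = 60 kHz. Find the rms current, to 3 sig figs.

11.9 mA

ω = 2πf = 377000 rad/s
X_L = ωL = 490 Ω
Z = 44.0 + j490 Ω
|Z| = √(44.0² + 490²) = 492 Ω
I = V/|Z| = 5.88/492 = 11.9 mA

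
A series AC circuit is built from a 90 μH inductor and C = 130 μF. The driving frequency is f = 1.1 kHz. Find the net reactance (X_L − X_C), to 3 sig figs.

-0.491 Ω

ω = 2πf = 6912 rad/s
X_L = ωL = 0.622 Ω
X_C = 1/(ωC) = 1.11 Ω
X = 0.622 − 1.11 = -0.491 Ω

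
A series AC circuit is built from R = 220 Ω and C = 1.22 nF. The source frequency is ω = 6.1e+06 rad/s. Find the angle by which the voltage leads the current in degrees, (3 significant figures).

X_C = 1/(ωC) = 134 Ω
Z = 220 − j134 Ω
|Z| = √(220² + 134²) = 258 Ω
∠Z = arctan(-134/220) = -31.4°

-31.4°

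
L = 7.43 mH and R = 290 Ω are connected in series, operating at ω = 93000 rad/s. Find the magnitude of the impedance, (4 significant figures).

X_L = ωL = 691.0 Ω
Z = 290.0 + j691.0 Ω
|Z| = √(290.0² + 691.0²) = 749.4 Ω

749.4 Ω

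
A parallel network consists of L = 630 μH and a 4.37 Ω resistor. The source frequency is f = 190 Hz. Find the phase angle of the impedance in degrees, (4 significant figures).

ω = 2πf = 1194 rad/s
X_L = ωL = 0.7521 Ω
Parallel: admittances add. Y = 1/R + 1/(jωL)
Y = (0.2288 − j1.330) S
|Y| = 1.349 S → |Z| = 1/|Y| = 0.7412 Ω, ∠Z = −∠Y = 80.23°

80.23°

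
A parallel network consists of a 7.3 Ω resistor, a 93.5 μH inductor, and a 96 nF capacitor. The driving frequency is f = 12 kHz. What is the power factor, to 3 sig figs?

0.713

ω = 2πf = 75400 rad/s
X_L = ωL = 7.05 Ω
X_C = 1/(ωC) = 138 Ω
Parallel: admittances add. Y = 1/R + 1/(jωL) + jωC
Y = (0.137 − j0.135) S
|Y| = 0.192 S → |Z| = 1/|Y| = 5.21 Ω, ∠Z = −∠Y = 44.5°
cos φ = cos(44.5°) = 0.713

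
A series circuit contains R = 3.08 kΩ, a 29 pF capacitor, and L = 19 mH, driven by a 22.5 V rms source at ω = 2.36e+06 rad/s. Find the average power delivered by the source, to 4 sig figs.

X_L = ωL = 44840 Ω
X_C = 1/(ωC) = 14610 Ω
Net reactance X = X_L − X_C = 30230 Ω
Z = 3080 + j30230 Ω
|Z| = √(3080² + 30230²) = 30390 Ω
∠Z = arctan(30230/3080) = 84.18°
I = V/|Z| = 740.5 μA
P = VI cos φ = 22.5 × 0.0007405 × cos(84.18°) = 1.689 mW

1.689 mW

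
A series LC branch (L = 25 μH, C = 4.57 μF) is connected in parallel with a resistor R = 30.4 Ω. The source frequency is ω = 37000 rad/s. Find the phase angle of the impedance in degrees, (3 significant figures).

-80.7°

X_L = ωL = 0.925 Ω
X_C = 1/(ωC) = 5.91 Ω
Branch 1: Z₁ = R = 30.4 Ω
Branch 2 (series LC): Z₂ = j(X_L − X_C) = −j4.99 Ω
Parallel: Z = Z₁Z₂/(Z₁+Z₂), |Z| = 4.92 Ω, ∠Z = -80.7°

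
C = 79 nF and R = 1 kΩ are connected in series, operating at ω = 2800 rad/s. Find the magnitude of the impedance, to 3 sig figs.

4630 Ω

X_C = 1/(ωC) = 4520 Ω
Z = 1000 − j4520 Ω
|Z| = √(1000² + 4520²) = 4630 Ω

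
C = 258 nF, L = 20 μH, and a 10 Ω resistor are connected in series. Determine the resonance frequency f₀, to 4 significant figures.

ω₀ = 1/√(LC) = 1/√(2e-05 × 2.58e-07) = 440200 rad/s
f₀ = ω₀/(2π) = 70.06 kHz

70.06 kHz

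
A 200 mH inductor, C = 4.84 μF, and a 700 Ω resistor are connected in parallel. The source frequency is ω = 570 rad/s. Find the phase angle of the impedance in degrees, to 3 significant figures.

X_L = ωL = 114 Ω
X_C = 1/(ωC) = 362 Ω
Parallel: admittances add. Y = 1/R + 1/(jωL) + jωC
Y = (0.00143 − j0.00601) S
|Y| = 0.00618 S → |Z| = 1/|Y| = 162 Ω, ∠Z = −∠Y = 76.6°

76.6°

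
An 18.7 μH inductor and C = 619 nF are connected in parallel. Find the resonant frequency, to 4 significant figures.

46.78 kHz

ω₀ = 1/√(LC) = 1/√(1.87e-05 × 6.19e-07) = 293900 rad/s
f₀ = ω₀/(2π) = 46.78 kHz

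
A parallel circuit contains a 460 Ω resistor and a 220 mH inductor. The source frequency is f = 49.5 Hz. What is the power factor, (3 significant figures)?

0.147

ω = 2πf = 311.0 rad/s
X_L = ωL = 68.4 Ω
Parallel: admittances add. Y = 1/R + 1/(jωL)
Y = (0.00217 − j0.0146) S
|Y| = 0.0148 S → |Z| = 1/|Y| = 67.7 Ω, ∠Z = −∠Y = 81.5°
cos φ = cos(81.5°) = 0.147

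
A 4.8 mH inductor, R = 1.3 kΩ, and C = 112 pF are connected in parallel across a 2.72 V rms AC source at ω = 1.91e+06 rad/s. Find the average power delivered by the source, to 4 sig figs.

X_L = ωL = 9168 Ω
X_C = 1/(ωC) = 4675 Ω
Parallel: admittances add. Y = 1/R + 1/(jωL) + jωC
Y = (0.0007692 + j0.0001048) S
|Y| = 0.0007763 S → |Z| = 1/|Y| = 1288 Ω, ∠Z = −∠Y = -7.761°
I = V/|Z| = 2.112 mA
P = VI cos φ = 2.72 × 0.002112 × cos(-7.761°) = 5.691 mW

5.691 mW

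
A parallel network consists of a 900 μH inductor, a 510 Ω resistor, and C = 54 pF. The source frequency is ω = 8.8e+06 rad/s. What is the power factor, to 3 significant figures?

0.985

X_L = ωL = 7920 Ω
X_C = 1/(ωC) = 2100 Ω
Parallel: admittances add. Y = 1/R + 1/(jωL) + jωC
Y = (0.00196 + j0.000349) S
|Y| = 0.00199 S → |Z| = 1/|Y| = 502 Ω, ∠Z = −∠Y = -10.1°
cos φ = cos(-10.1°) = 0.985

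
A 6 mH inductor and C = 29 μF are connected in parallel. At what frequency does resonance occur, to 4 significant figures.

ω₀ = 1/√(LC) = 1/√(0.006 × 2.9e-05) = 2397 rad/s
f₀ = ω₀/(2π) = 381.5 Hz

381.5 Hz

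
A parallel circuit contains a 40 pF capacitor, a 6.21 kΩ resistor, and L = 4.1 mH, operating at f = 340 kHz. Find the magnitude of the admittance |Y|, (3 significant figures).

164 μS

ω = 2πf = 2.136e+06 rad/s
X_L = ωL = 8760 Ω
X_C = 1/(ωC) = 11700 Ω
Parallel: admittances add. Y = 1/R + 1/(jωL) + jωC
Y = (0.000161 − j2.87e-05) S
|Y| = 0.000164 S → |Z| = 1/|Y| = 6110 Ω, ∠Z = −∠Y = 10.1°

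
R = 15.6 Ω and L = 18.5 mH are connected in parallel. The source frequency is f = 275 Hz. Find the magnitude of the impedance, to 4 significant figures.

14.02 Ω

ω = 2πf = 1728 rad/s
X_L = ωL = 31.97 Ω
Parallel: admittances add. Y = 1/R + 1/(jωL)
Y = (0.06410 − j0.03128) S
|Y| = 0.07133 S → |Z| = 1/|Y| = 14.02 Ω, ∠Z = −∠Y = 26.01°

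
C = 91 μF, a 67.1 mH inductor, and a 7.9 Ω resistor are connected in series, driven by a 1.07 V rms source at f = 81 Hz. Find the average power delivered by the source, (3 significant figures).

ω = 2πf = 508.9 rad/s
X_L = ωL = 34.1 Ω
X_C = 1/(ωC) = 21.6 Ω
Net reactance X = X_L − X_C = 12.6 Ω
Z = 7.90 + j12.6 Ω
|Z| = √(7.90² + 12.6²) = 14.8 Ω
∠Z = arctan(12.6/7.90) = 57.8°
I = V/|Z| = 72.1 mA
P = VI cos φ = 1.07 × 0.0721 × cos(57.8°) = 41.1 mW

41.1 mW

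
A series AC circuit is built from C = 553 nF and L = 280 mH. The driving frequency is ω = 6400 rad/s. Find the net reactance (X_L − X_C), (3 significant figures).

X_L = ωL = 1790 Ω
X_C = 1/(ωC) = 283 Ω
X = 1790 − 283 = 1510 Ω

1510 Ω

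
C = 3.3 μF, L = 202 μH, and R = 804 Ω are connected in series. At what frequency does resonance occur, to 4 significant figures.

ω₀ = 1/√(LC) = 1/√(0.000202 × 3.3e-06) = 38730 rad/s
f₀ = ω₀/(2π) = 6.164 kHz

6.164 kHz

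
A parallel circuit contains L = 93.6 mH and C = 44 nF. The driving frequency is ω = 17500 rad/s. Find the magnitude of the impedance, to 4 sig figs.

6270 Ω

X_L = ωL = 1638 Ω
X_C = 1/(ωC) = 1299 Ω
Parallel: admittances add. Y = 1/(jωL) + jωC
Y = (0 + j0.0001595) S
|Y| = 0.0001595 S → |Z| = 1/|Y| = 6270 Ω, ∠Z = −∠Y = -90.00°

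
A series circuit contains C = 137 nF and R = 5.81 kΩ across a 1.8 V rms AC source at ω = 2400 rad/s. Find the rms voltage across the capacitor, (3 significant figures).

0.835 V

X_C = 1/(ωC) = 3040 Ω
Z = 5810 − j3040 Ω
|Z| = √(5810² + 3040²) = 6560 Ω
I = V/|Z| = 274 μA
V_C = I·|Z_C| = 0.000274 × 3040 = 0.835 V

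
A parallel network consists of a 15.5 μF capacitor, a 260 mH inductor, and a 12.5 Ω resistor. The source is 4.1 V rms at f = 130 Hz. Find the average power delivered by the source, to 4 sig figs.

1.345 W

ω = 2πf = 816.8 rad/s
X_L = ωL = 212.4 Ω
X_C = 1/(ωC) = 78.99 Ω
Parallel: admittances add. Y = 1/R + 1/(jωL) + jωC
Y = (0.08000 + j0.007952) S
|Y| = 0.08039 S → |Z| = 1/|Y| = 12.44 Ω, ∠Z = −∠Y = -5.676°
I = V/|Z| = 329.6 mA
P = VI cos φ = 4.1 × 0.3296 × cos(-5.676°) = 1.345 W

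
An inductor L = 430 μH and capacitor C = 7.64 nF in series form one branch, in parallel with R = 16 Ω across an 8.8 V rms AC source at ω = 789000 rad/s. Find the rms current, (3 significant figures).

X_L = ωL = 339 Ω
X_C = 1/(ωC) = 166 Ω
Branch 1: Z₁ = R = 16.0 Ω
Branch 2 (series LC): Z₂ = j(X_L − X_C) = j173 Ω
Parallel: Z = Z₁Z₂/(Z₁+Z₂), |Z| = 15.9 Ω, ∠Z = 5.27°
I = V/|Z| = 8.8/15.9 = 552 mA

552 mA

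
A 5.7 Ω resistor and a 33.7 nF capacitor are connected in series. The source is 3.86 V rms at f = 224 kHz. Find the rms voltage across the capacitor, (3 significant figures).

ω = 2πf = 1.407e+06 rad/s
X_C = 1/(ωC) = 21.1 Ω
Z = 5.70 − j21.1 Ω
|Z| = √(5.70² + 21.1²) = 21.8 Ω
I = V/|Z| = 177 mA
V_C = I·|Z_C| = 0.177 × 21.1 = 3.73 V

3.73 V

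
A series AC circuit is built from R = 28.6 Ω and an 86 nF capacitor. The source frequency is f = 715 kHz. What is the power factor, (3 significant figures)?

0.996

ω = 2πf = 4.492e+06 rad/s
X_C = 1/(ωC) = 2.59 Ω
Z = 28.6 − j2.59 Ω
|Z| = √(28.6² + 2.59²) = 28.7 Ω
∠Z = arctan(-2.59/28.6) = -5.17°
cos φ = cos(-5.17°) = 0.996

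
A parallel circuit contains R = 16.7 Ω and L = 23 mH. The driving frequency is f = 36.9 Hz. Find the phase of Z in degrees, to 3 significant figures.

72.3°

ω = 2πf = 231.8 rad/s
X_L = ωL = 5.33 Ω
Parallel: admittances add. Y = 1/R + 1/(jωL)
Y = (0.0599 − j0.188) S
|Y| = 0.197 S → |Z| = 1/|Y| = 5.08 Ω, ∠Z = −∠Y = 72.3°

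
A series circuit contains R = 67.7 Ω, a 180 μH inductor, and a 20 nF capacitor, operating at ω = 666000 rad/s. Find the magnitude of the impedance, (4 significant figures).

81.18 Ω

X_L = ωL = 119.9 Ω
X_C = 1/(ωC) = 75.08 Ω
Net reactance X = X_L − X_C = 44.80 Ω
Z = 67.70 + j44.80 Ω
|Z| = √(67.70² + 44.80²) = 81.18 Ω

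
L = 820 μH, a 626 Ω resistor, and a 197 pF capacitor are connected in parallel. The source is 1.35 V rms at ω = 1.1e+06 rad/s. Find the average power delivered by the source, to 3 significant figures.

2.91 mW

X_L = ωL = 902 Ω
X_C = 1/(ωC) = 4610 Ω
Parallel: admittances add. Y = 1/R + 1/(jωL) + jωC
Y = (0.00160 − j0.000892) S
|Y| = 0.00183 S → |Z| = 1/|Y| = 547 Ω, ∠Z = −∠Y = 29.2°
I = V/|Z| = 2.47 mA
P = VI cos φ = 1.35 × 0.00247 × cos(29.2°) = 2.91 mW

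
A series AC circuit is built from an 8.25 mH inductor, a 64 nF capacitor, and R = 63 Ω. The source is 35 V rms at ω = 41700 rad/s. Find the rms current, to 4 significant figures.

X_L = ωL = 344.0 Ω
X_C = 1/(ωC) = 374.7 Ω
Net reactance X = X_L − X_C = -30.68 Ω
Z = 63.00 − j30.68 Ω
|Z| = √(63.00² + 30.68²) = 70.07 Ω
I = V/|Z| = 35/70.07 = 499.5 mA

499.5 mA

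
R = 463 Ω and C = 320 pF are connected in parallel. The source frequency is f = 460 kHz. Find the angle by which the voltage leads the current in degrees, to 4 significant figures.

ω = 2πf = 2.89e+06 rad/s
X_C = 1/(ωC) = 1081 Ω
Parallel: admittances add. Y = 1/R + jωC
Y = (0.002160 + j0.0009249) S
|Y| = 0.002350 S → |Z| = 1/|Y| = 425.6 Ω, ∠Z = −∠Y = -23.18°

-23.18°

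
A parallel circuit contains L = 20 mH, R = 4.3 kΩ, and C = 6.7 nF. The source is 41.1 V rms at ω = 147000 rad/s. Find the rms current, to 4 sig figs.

X_L = ωL = 2940 Ω
X_C = 1/(ωC) = 1015 Ω
Parallel: admittances add. Y = 1/R + 1/(jωL) + jωC
Y = (0.0002326 + j0.0006448) S
|Y| = 0.0006854 S → |Z| = 1/|Y| = 1459 Ω, ∠Z = −∠Y = -70.17°
I = V/|Z| = 41.1/1459 = 28.17 mA

28.17 mA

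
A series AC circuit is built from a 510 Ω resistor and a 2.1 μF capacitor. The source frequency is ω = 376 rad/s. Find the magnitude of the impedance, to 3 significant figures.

1370 Ω

X_C = 1/(ωC) = 1270 Ω
Z = 510 − j1270 Ω
|Z| = √(510² + 1270²) = 1370 Ω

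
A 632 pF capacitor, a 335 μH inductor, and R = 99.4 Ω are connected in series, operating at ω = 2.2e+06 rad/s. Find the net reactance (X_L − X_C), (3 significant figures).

17.8 Ω

X_L = ωL = 737 Ω
X_C = 1/(ωC) = 719 Ω
X = 737 − 719 = 17.8 Ω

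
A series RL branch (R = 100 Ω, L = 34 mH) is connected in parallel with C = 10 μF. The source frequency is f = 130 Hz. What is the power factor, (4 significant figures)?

0.8567

ω = 2πf = 816.8 rad/s
X_L = ωL = 27.77 Ω
X_C = 1/(ωC) = 122.4 Ω
Branch 1 (R+jX_L): Z₁ = 100.0 + j27.77 Ω, |Z₁| = 103.8 Ω
Branch 2 (−jX_C): Z₂ = −j122.4 Ω
Parallel: Z = Z₁Z₂/(Z₁+Z₂), |Z| = 92.28 Ω, ∠Z = -31.05°
cos φ = cos(-31.05°) = 0.8567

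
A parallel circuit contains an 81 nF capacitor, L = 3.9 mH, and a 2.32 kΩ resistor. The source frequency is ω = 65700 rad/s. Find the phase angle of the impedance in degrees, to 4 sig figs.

X_L = ωL = 256.2 Ω
X_C = 1/(ωC) = 187.9 Ω
Parallel: admittances add. Y = 1/R + 1/(jωL) + jωC
Y = (0.0004310 + j0.001419) S
|Y| = 0.001483 S → |Z| = 1/|Y| = 674.3 Ω, ∠Z = −∠Y = -73.10°

-73.10°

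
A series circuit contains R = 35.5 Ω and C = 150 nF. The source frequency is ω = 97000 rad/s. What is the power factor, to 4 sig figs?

0.4589

X_C = 1/(ωC) = 68.73 Ω
Z = 35.50 − j68.73 Ω
|Z| = √(35.50² + 68.73²) = 77.36 Ω
∠Z = arctan(-68.73/35.50) = -62.68°
cos φ = cos(-62.68°) = 0.4589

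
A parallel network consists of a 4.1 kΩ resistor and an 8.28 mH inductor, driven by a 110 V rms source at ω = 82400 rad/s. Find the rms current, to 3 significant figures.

X_L = ωL = 682 Ω
Parallel: admittances add. Y = 1/R + 1/(jωL)
Y = (0.000244 − j0.00147) S
|Y| = 0.00149 S → |Z| = 1/|Y| = 673 Ω, ∠Z = −∠Y = 80.6°
I = V/|Z| = 110/673 = 163 mA

163 mA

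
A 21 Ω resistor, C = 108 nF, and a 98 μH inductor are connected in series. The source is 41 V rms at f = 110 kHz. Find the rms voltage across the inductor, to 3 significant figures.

47.7 V

ω = 2πf = 691200 rad/s
X_L = ωL = 67.7 Ω
X_C = 1/(ωC) = 13.4 Ω
Net reactance X = X_L − X_C = 54.3 Ω
Z = 21.0 + j54.3 Ω
|Z| = √(21.0² + 54.3²) = 58.3 Ω
I = V/|Z| = 704 mA
V_L = I·|Z_L| = 0.704 × 67.7 = 47.7 V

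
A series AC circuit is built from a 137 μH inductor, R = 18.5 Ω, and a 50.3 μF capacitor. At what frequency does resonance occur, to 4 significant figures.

1.917 kHz

ω₀ = 1/√(LC) = 1/√(0.000137 × 5.03e-05) = 12050 rad/s
f₀ = ω₀/(2π) = 1.917 kHz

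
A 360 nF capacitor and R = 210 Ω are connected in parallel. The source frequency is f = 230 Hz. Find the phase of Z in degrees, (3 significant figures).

ω = 2πf = 1445 rad/s
X_C = 1/(ωC) = 1920 Ω
Parallel: admittances add. Y = 1/R + jωC
Y = (0.00476 + j0.000520) S
|Y| = 0.00479 S → |Z| = 1/|Y| = 209 Ω, ∠Z = −∠Y = -6.23°

-6.23°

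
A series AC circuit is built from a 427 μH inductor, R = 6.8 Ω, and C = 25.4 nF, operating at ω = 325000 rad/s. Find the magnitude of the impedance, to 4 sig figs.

X_L = ωL = 138.8 Ω
X_C = 1/(ωC) = 121.1 Ω
Net reactance X = X_L − X_C = 17.64 Ω
Z = 6.800 + j17.64 Ω
|Z| = √(6.800² + 17.64²) = 18.90 Ω

18.90 Ω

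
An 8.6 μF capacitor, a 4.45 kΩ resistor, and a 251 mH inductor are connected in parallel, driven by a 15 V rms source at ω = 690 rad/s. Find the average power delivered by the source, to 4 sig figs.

50.56 mW

X_L = ωL = 173.2 Ω
X_C = 1/(ωC) = 168.5 Ω
Parallel: admittances add. Y = 1/R + 1/(jωL) + jωC
Y = (0.0002247 + j0.0001600) S
|Y| = 0.0002759 S → |Z| = 1/|Y| = 3625 Ω, ∠Z = −∠Y = -35.45°
I = V/|Z| = 4.138 mA
P = VI cos φ = 15 × 0.004138 × cos(-35.45°) = 50.56 mW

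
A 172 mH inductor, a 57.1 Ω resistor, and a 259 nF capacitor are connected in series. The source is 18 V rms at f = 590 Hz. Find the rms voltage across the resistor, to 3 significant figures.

ω = 2πf = 3707 rad/s
X_L = ωL = 638 Ω
X_C = 1/(ωC) = 1040 Ω
Net reactance X = X_L − X_C = -404 Ω
Z = 57.1 − j404 Ω
|Z| = √(57.1² + 404²) = 408 Ω
I = V/|Z| = 44.1 mA
V_R = I·|Z_R| = 0.0441 × 57.1 = 2.52 V

2.52 V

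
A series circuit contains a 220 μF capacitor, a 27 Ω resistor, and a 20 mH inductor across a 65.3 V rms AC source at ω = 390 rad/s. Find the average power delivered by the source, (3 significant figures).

X_L = ωL = 7.80 Ω
X_C = 1/(ωC) = 11.7 Ω
Net reactance X = X_L − X_C = -3.86 Ω
Z = 27.0 − j3.86 Ω
|Z| = √(27.0² + 3.86²) = 27.3 Ω
∠Z = arctan(-3.86/27.0) = -8.13°
I = V/|Z| = 2.39 A
P = VI cos φ = 65.3 × 2.39 × cos(-8.13°) = 155 W

155 W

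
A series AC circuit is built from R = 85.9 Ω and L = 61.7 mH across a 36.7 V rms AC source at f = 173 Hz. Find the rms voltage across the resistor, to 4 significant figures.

28.93 V

ω = 2πf = 1087 rad/s
X_L = ωL = 67.07 Ω
Z = 85.90 + j67.07 Ω
|Z| = √(85.90² + 67.07²) = 109.0 Ω
I = V/|Z| = 336.8 mA
V_R = I·|Z_R| = 0.3368 × 85.90 = 28.93 V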